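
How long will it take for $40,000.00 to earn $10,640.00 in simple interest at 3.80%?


Rearrange the simple interest formula for t:
I = P × r × t  ⇒  t = I / (P × r)
t = $10,640.00 / ($40,000.00 × 0.038)
t = 7

t = I/(P×r) = 7 years


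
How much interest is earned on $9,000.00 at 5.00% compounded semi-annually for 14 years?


Compound interest earned = final amount − principal.
A = P(1 + r/n)^(nt) = $9,000.00 × (1 + 0.05/2)^(2 × 14) = $17,968.46
Interest = A − P = $17,968.46 − $9,000.00 = $8,968.46

Interest = A - P = $8,968.46


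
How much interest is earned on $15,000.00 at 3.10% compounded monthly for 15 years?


Compound interest earned = final amount − principal.
A = P(1 + r/n)^(nt) = $15,000.00 × (1 + 0.031/12)^(12 × 15) = $23,865.90
Interest = A − P = $23,865.90 − $15,000.00 = $8,865.90

Interest = A - P = $8,865.90


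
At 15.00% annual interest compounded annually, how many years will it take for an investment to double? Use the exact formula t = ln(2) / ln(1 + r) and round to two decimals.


Doubling condition: (1 + r)^t = 2
Take ln of both sides: t × ln(1 + r) = ln(2)
t = ln(2) / ln(1 + r)
t = 0.693147 / 0.139762
t = 4.96

t = ln(2) / ln(1 + r) = 4.96 years


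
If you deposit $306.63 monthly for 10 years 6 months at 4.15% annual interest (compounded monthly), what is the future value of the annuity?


Future value of an ordinary annuity: FV = PMT × ((1 + r)^n − 1) / r
Monthly rate r = 0.0415/12 ≈ 0.00345833, n = 126
FV = $306.63 × ((1 + 0.0415/12)^126 − 1) / (0.0415/12)
FV = $306.63 × 157.578897
FV = $48,318.42

FV = PMT × ((1+r)^n - 1)/r = $48,318.42


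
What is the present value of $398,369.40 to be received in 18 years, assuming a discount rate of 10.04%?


Present value formula: PV = FV / (1 + r)^t
PV = $398,369.40 / (1 + 0.1004)^18
PV = $398,369.40 / 5.596422
PV = $71,182.87

PV = FV / (1 + r)^t = $71,182.87


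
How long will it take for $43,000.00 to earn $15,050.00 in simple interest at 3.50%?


Rearrange the simple interest formula for t:
I = P × r × t  ⇒  t = I / (P × r)
t = $15,050.00 / ($43,000.00 × 0.035)
t = 10

t = I/(P×r) = 10 years


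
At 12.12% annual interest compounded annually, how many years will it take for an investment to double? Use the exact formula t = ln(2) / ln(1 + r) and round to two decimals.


Doubling condition: (1 + r)^t = 2
Take ln of both sides: t × ln(1 + r) = ln(2)
t = ln(2) / ln(1 + r)
t = 0.693147 / 0.114400
t = 6.06

t = ln(2) / ln(1 + r) = 6.06 years


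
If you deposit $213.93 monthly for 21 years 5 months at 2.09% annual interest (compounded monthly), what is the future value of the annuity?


Future value of an ordinary annuity: FV = PMT × ((1 + r)^n − 1) / r
Monthly rate r = 0.0209/12 ≈ 0.00174167, n = 257
FV = $213.93 × ((1 + 0.0209/12)^257 − 1) / (0.0209/12)
FV = $213.93 × 323.802923
FV = $69,271.16

FV = PMT × ((1+r)^n - 1)/r = $69,271.16


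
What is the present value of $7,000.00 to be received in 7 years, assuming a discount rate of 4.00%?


Present value formula: PV = FV / (1 + r)^t
PV = $7,000.00 / (1 + 0.04)^7
PV = $7,000.00 / 1.315932
PV = $5,319.42

PV = FV / (1 + r)^t = $5,319.42


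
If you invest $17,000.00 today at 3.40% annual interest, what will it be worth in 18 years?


Future value formula: FV = PV × (1 + r)^t
FV = $17,000.00 × (1 + 0.034)^18
FV = $17,000.00 × 1.825449
FV = $31,032.63

FV = PV × (1 + r)^t = $31,032.63


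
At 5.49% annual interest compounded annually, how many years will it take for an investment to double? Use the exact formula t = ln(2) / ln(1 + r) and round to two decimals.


Doubling condition: (1 + r)^t = 2
Take ln of both sides: t × ln(1 + r) = ln(2)
t = ln(2) / ln(1 + r)
t = 0.693147 / 0.053446
t = 12.97

t = ln(2) / ln(1 + r) = 12.97 years


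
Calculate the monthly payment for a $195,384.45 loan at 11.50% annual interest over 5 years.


Loan payment formula: PMT = PV × r / (1 − (1 + r)^(−n))
Monthly rate r = 0.115/12 ≈ 0.00958333, n = 60 months
Denominator: 1 − (1 + 0.115/12)^(−60) = 0.4357525
PMT = $195,384.45 × (0.115/12) / 0.4357525
PMT = $4,297.01 per month

PMT = PV × r / (1-(1+r)^(-n)) = $4,297.01/month


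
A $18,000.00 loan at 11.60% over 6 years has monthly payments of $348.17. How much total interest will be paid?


Total paid over the life of the loan = PMT × n.
Total paid = $348.17 × 72 = $25,068.24
Total interest = total paid − principal = $25,068.24 − $18,000.00 = $7,068.24

Total interest = (PMT × n) - PV = $7,068.24


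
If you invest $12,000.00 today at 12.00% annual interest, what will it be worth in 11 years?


Future value formula: FV = PV × (1 + r)^t
FV = $12,000.00 × (1 + 0.12)^11
FV = $12,000.00 × 3.478550
FV = $41,742.60

FV = PV × (1 + r)^t = $41,742.60


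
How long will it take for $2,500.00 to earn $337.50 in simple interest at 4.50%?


Rearrange the simple interest formula for t:
I = P × r × t  ⇒  t = I / (P × r)
t = $337.50 / ($2,500.00 × 0.045)
t = 3

t = I/(P×r) = 3 years


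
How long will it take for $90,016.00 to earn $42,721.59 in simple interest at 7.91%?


Rearrange the simple interest formula for t:
I = P × r × t  ⇒  t = I / (P × r)
t = $42,721.59 / ($90,016.00 × 0.0791)
t = 6

t = I/(P×r) = 6 years


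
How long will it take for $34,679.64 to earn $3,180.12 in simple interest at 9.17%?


Rearrange the simple interest formula for t:
I = P × r × t  ⇒  t = I / (P × r)
t = $3,180.12 / ($34,679.64 × 0.0917)
t = 1

t = I/(P×r) = 1 year


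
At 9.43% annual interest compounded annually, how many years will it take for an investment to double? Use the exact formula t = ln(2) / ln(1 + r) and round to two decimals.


Doubling condition: (1 + r)^t = 2
Take ln of both sides: t × ln(1 + r) = ln(2)
t = ln(2) / ln(1 + r)
t = 0.693147 / 0.090115
t = 7.69

t = ln(2) / ln(1 + r) = 7.69 years


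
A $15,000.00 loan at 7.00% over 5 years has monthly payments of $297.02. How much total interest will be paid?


Total paid over the life of the loan = PMT × n.
Total paid = $297.02 × 60 = $17,821.20
Total interest = total paid − principal = $17,821.20 − $15,000.00 = $2,821.20

Total interest = (PMT × n) - PV = $2,821.20


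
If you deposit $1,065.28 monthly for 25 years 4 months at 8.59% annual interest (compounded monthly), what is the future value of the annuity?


Future value of an ordinary annuity: FV = PMT × ((1 + r)^n − 1) / r
Monthly rate r = 0.0859/12 ≈ 0.00715833, n = 304
FV = $1,065.28 × ((1 + 0.0859/12)^304 − 1) / (0.0859/12)
FV = $1,065.28 × 1081.832934
FV = $1,152,454.99

FV = PMT × ((1+r)^n - 1)/r = $1,152,454.99


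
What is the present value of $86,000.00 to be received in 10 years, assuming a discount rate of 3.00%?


Present value formula: PV = FV / (1 + r)^t
PV = $86,000.00 / (1 + 0.03)^10
PV = $86,000.00 / 1.3439164
PV = $63,992.08

PV = FV / (1 + r)^t = $63,992.08


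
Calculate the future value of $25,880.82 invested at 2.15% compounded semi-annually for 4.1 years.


Compound interest formula: A = P(1 + r/n)^(nt)
A = $25,880.82 × (1 + 0.0215/2)^(2 × 4.1)
Growth factor: (1 + 0.0215/2)^8.2 = 1.091638
A = $25,880.82 × 1.091638
A = $28,252.49

A = P(1 + r/n)^(nt) = $28,252.49


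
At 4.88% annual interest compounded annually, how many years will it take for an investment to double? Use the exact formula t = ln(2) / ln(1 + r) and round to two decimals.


Doubling condition: (1 + r)^t = 2
Take ln of both sides: t × ln(1 + r) = ln(2)
t = ln(2) / ln(1 + r)
t = 0.693147 / 0.047647
t = 14.55

t = ln(2) / ln(1 + r) = 14.55 years


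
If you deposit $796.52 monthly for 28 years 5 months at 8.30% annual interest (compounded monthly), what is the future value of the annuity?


Future value of an ordinary annuity: FV = PMT × ((1 + r)^n − 1) / r
Monthly rate r = 0.083/12 ≈ 0.00691667, n = 341
FV = $796.52 × ((1 + 0.083/12)^341 − 1) / (0.083/12)
FV = $796.52 × 1372.111227
FV = $1,092,914.03

FV = PMT × ((1+r)^n - 1)/r = $1,092,914.03


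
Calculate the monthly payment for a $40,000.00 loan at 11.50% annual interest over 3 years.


Loan payment formula: PMT = PV × r / (1 − (1 + r)^(−n))
Monthly rate r = 0.115/12 ≈ 0.00958333, n = 36 months
Denominator: 1 − (1 + 0.115/12)^(−36) = 0.290615
PMT = $40,000.00 × (0.115/12) / 0.290615
PMT = $1,319.04 per month

PMT = PV × r / (1-(1+r)^(-n)) = $1,319.04/month


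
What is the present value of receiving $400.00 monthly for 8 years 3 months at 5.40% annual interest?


Present value of an ordinary annuity: PV = PMT × (1 − (1 + r)^(−n)) / r
Monthly rate r = 0.054/12 = 0.0045, n = 99
PV = $400.00 × (1 − (1 + 0.054/12)^(−99)) / (0.054/12)
PV = $400.00 × 79.745696
PV = $31,898.28

PV = PMT × (1-(1+r)^(-n))/r = $31,898.28


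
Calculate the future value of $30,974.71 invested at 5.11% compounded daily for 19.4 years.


Compound interest formula: A = P(1 + r/n)^(nt)
A = $30,974.71 × (1 + 0.0511/365)^(365 × 19.4)
Growth factor: (1 + 0.0511/365)^7081 = 2.694656
A = $30,974.71 × 2.694656
A = $83,466.19

A = P(1 + r/n)^(nt) = $83,466.19


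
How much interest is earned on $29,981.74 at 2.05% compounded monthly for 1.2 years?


Compound interest earned = final amount − principal.
A = P(1 + r/n)^(nt) = $29,981.74 × (1 + 0.0205/12)^(12 × 1.2) = $30,727.79
Interest = A − P = $30,727.79 − $29,981.74 = $746.05

Interest = A - P = $746.05


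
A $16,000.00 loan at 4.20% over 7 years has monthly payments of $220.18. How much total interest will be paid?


Total paid over the life of the loan = PMT × n.
Total paid = $220.18 × 84 = $18,495.12
Total interest = total paid − principal = $18,495.12 − $16,000.00 = $2,495.12

Total interest = (PMT × n) - PV = $2,495.12


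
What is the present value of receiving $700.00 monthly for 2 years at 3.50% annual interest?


Present value of an ordinary annuity: PV = PMT × (1 − (1 + r)^(−n)) / r
Monthly rate r = 0.035/12 ≈ 0.00291667, n = 24
PV = $700.00 × (1 − (1 + 0.035/12)^(−24)) / (0.035/12)
PV = $700.00 × 23.146690
PV = $16,202.68

PV = PMT × (1-(1+r)^(-n))/r = $16,202.68


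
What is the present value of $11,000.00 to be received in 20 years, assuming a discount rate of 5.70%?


Present value formula: PV = FV / (1 + r)^t
PV = $11,000.00 / (1 + 0.057)^20
PV = $11,000.00 / 3.030399
PV = $3,629.89

PV = FV / (1 + r)^t = $3,629.89


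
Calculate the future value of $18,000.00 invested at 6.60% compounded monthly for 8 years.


Compound interest formula: A = P(1 + r/n)^(nt)
A = $18,000.00 × (1 + 0.066/12)^(12 × 8)
Growth factor: (1 + 0.066/12)^96 = 1.6930867
A = $18,000.00 × 1.6930867
A = $30,475.56

A = P(1 + r/n)^(nt) = $30,475.56


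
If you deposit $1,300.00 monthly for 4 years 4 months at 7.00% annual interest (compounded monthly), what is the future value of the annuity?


Future value of an ordinary annuity: FV = PMT × ((1 + r)^n − 1) / r
Monthly rate r = 0.07/12 ≈ 0.00583333, n = 52
FV = $1,300.00 × ((1 + 0.07/12)^52 − 1) / (0.07/12)
FV = $1,300.00 × 60.5439038
FV = $78,707.07

FV = PMT × ((1+r)^n - 1)/r = $78,707.07


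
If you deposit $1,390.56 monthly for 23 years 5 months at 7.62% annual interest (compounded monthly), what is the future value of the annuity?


Future value of an ordinary annuity: FV = PMT × ((1 + r)^n − 1) / r
Monthly rate r = 0.0762/12 = 0.00635, n = 281
FV = $1,390.56 × ((1 + 0.0762/12)^281 − 1) / (0.0762/12)
FV = $1,390.56 × 775.150126
FV = $1,077,892.76

FV = PMT × ((1+r)^n - 1)/r = $1,077,892.76


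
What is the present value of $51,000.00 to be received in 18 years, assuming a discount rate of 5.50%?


Present value formula: PV = FV / (1 + r)^t
PV = $51,000.00 / (1 + 0.055)^18
PV = $51,000.00 / 2.621466
PV = $19,454.76

PV = FV / (1 + r)^t = $19,454.76


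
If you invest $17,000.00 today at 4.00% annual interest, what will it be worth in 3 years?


Future value formula: FV = PV × (1 + r)^t
FV = $17,000.00 × (1 + 0.04)^3
FV = $17,000.00 × 1.124864
FV = $19,122.69

FV = PV × (1 + r)^t = $19,122.69


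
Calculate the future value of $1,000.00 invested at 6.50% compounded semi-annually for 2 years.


Compound interest formula: A = P(1 + r/n)^(nt)
A = $1,000.00 × (1 + 0.065/2)^(2 × 2)
Growth factor: (1 + 0.065/2)^4 = 1.136476
A = $1,000.00 × 1.136476
A = $1,136.48

A = P(1 + r/n)^(nt) = $1,136.48


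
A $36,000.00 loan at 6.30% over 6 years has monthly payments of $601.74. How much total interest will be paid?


Total paid over the life of the loan = PMT × n.
Total paid = $601.74 × 72 = $43,325.28
Total interest = total paid − principal = $43,325.28 − $36,000.00 = $7,325.28

Total interest = (PMT × n) - PV = $7,325.28


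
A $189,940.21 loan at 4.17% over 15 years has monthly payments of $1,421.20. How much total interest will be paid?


Total paid over the life of the loan = PMT × n.
Total paid = $1,421.20 × 180 = $255,816.00
Total interest = total paid − principal = $255,816.00 − $189,940.21 = $65,875.79

Total interest = (PMT × n) - PV = $65,875.79


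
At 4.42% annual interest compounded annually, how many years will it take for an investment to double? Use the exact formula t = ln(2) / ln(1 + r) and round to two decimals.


Doubling condition: (1 + r)^t = 2
Take ln of both sides: t × ln(1 + r) = ln(2)
t = ln(2) / ln(1 + r)
t = 0.693147 / 0.043251
t = 16.03

t = ln(2) / ln(1 + r) = 16.03 years


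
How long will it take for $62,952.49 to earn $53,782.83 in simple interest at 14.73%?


Rearrange the simple interest formula for t:
I = P × r × t  ⇒  t = I / (P × r)
t = $53,782.83 / ($62,952.49 × 0.1473)
t = 5.8

t = I/(P×r) = 5.8 years


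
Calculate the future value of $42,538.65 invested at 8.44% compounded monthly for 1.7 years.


Compound interest formula: A = P(1 + r/n)^(nt)
A = $42,538.65 × (1 + 0.0844/12)^(12 × 1.7)
Growth factor: (1 + 0.0844/12)^20.4 = 1.1537042
A = $42,538.65 × 1.1537042
A = $49,077.02

A = P(1 + r/n)^(nt) = $49,077.02


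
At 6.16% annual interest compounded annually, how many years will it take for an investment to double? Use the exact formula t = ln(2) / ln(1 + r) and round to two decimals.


Doubling condition: (1 + r)^t = 2
Take ln of both sides: t × ln(1 + r) = ln(2)
t = ln(2) / ln(1 + r)
t = 0.693147 / 0.059777
t = 11.60

t = ln(2) / ln(1 + r) = 11.60 years


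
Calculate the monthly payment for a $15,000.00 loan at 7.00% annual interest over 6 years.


Loan payment formula: PMT = PV × r / (1 − (1 + r)^(−n))
Monthly rate r = 0.07/12 ≈ 0.00583333, n = 72 months
Denominator: 1 − (1 + 0.07/12)^(−72) = 0.342151
PMT = $15,000.00 × (0.07/12) / 0.342151
PMT = $255.74 per month

PMT = PV × r / (1-(1+r)^(-n)) = $255.74/month


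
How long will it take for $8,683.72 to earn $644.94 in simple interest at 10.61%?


Rearrange the simple interest formula for t:
I = P × r × t  ⇒  t = I / (P × r)
t = $644.94 / ($8,683.72 × 0.1061)
t = 0.7

t = I/(P×r) = 0.7 years


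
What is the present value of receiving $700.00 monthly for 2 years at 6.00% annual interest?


Present value of an ordinary annuity: PV = PMT × (1 − (1 + r)^(−n)) / r
Monthly rate r = 0.06/12 = 0.005, n = 24
PV = $700.00 × (1 − (1 + 0.06/12)^(−24)) / (0.06/12)
PV = $700.00 × 22.562866
PV = $15,794.01

PV = PMT × (1-(1+r)^(-n))/r = $15,794.01


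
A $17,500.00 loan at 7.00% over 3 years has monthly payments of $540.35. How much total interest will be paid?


Total paid over the life of the loan = PMT × n.
Total paid = $540.35 × 36 = $19,452.60
Total interest = total paid − principal = $19,452.60 − $17,500.00 = $1,952.60

Total interest = (PMT × n) - PV = $1,952.60


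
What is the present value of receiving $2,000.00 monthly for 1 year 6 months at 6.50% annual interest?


Present value of an ordinary annuity: PV = PMT × (1 − (1 + r)^(−n)) / r
Monthly rate r = 0.065/12 ≈ 0.00541667, n = 18
PV = $2,000.00 × (1 − (1 + 0.065/12)^(−18)) / (0.065/12)
PV = $2,000.00 × 17.106269
PV = $34,212.54

PV = PMT × (1-(1+r)^(-n))/r = $34,212.54


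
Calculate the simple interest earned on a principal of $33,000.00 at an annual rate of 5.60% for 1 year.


Simple interest formula: I = P × r × t
I = $33,000.00 × 0.056 × 1
I = $1,848.00

I = P × r × t = $1,848.00


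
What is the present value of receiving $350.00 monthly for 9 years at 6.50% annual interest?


Present value of an ordinary annuity: PV = PMT × (1 − (1 + r)^(−n)) / r
Monthly rate r = 0.065/12 ≈ 0.00541667, n = 108
PV = $350.00 × (1 − (1 + 0.065/12)^(−108)) / (0.065/12)
PV = $350.00 × 81.602576
PV = $28,560.90

PV = PMT × (1-(1+r)^(-n))/r = $28,560.90


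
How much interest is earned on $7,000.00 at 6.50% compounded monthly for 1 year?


Compound interest earned = final amount − principal.
A = P(1 + r/n)^(nt) = $7,000.00 × (1 + 0.065/12)^(12 × 1) = $7,468.80
Interest = A − P = $7,468.80 − $7,000.00 = $468.80

Interest = A - P = $468.80


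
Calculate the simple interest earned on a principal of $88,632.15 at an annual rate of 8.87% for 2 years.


Simple interest formula: I = P × r × t
I = $88,632.15 × 0.0887 × 2
I = $15,723.34

I = P × r × t = $15,723.34


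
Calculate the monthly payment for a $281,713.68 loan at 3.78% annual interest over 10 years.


Loan payment formula: PMT = PV × r / (1 − (1 + r)^(−n))
Monthly rate r = 0.0378/12 = 0.00315, n = 120 months
Denominator: 1 − (1 + 0.0378/12)^(−120) = 0.314362
PMT = $281,713.68 × (0.0378/12) / 0.314362
PMT = $2,822.85 per month

PMT = PV × r / (1-(1+r)^(-n)) = $2,822.85/month


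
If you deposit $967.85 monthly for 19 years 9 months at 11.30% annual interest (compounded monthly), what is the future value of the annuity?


Future value of an ordinary annuity: FV = PMT × ((1 + r)^n − 1) / r
Monthly rate r = 0.113/12 ≈ 0.00941667, n = 237
FV = $967.85 × ((1 + 0.113/12)^237 − 1) / (0.113/12)
FV = $967.85 × 872.854406
FV = $844,792.14

FV = PMT × ((1+r)^n - 1)/r = $844,792.14


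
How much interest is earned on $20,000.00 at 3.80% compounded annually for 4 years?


Compound interest earned = final amount − principal.
A = P(1 + r/n)^(nt) = $20,000.00 × (1 + 0.038/1)^(1 × 4) = $23,217.71
Interest = A − P = $23,217.71 − $20,000.00 = $3,217.71

Interest = A - P = $3,217.71


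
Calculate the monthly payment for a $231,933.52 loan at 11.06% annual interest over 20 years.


Loan payment formula: PMT = PV × r / (1 − (1 + r)^(−n))
Monthly rate r = 0.1106/12 ≈ 0.00921667, n = 240 months
Denominator: 1 − (1 + 0.1106/12)^(−240) = 0.889404
PMT = $231,933.52 × (0.1106/12) / 0.889404
PMT = $2,403.47 per month

PMT = PV × r / (1-(1+r)^(-n)) = $2,403.47/month


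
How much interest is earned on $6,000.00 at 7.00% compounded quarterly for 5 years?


Compound interest earned = final amount − principal.
A = P(1 + r/n)^(nt) = $6,000.00 × (1 + 0.07/4)^(4 × 5) = $8,488.67
Interest = A − P = $8,488.67 − $6,000.00 = $2,488.67

Interest = A - P = $2,488.67


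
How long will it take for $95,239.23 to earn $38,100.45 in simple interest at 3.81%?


Rearrange the simple interest formula for t:
I = P × r × t  ⇒  t = I / (P × r)
t = $38,100.45 / ($95,239.23 × 0.0381)
t = 10.5

t = I/(P×r) = 10.5 years


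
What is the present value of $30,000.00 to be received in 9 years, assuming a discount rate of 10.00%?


Present value formula: PV = FV / (1 + r)^t
PV = $30,000.00 / (1 + 0.1)^9
PV = $30,000.00 / 2.357948
PV = $12,722.93

PV = FV / (1 + r)^t = $12,722.93


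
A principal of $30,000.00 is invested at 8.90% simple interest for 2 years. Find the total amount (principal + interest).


Total amount formula: A = P(1 + rt) = P + P·r·t
Interest: I = P × r × t = $30,000.00 × 0.089 × 2 = $5,340.00
A = P + I = $30,000.00 + $5,340.00 = $35,340.00

A = P + I = P(1 + rt) = $35,340.00


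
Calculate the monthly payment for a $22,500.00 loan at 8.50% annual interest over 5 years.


Loan payment formula: PMT = PV × r / (1 − (1 + r)^(−n))
Monthly rate r = 0.085/12 ≈ 0.00708333, n = 60 months
Denominator: 1 − (1 + 0.085/12)^(−60) = 0.345250
PMT = $22,500.00 × (0.085/12) / 0.345250
PMT = $461.62 per month

PMT = PV × r / (1-(1+r)^(-n)) = $461.62/month


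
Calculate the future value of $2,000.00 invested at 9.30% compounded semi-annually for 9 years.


Compound interest formula: A = P(1 + r/n)^(nt)
A = $2,000.00 × (1 + 0.093/2)^(2 × 9)
Growth factor: (1 + 0.093/2)^18 = 2.266241
A = $2,000.00 × 2.266241
A = $4,532.48

A = P(1 + r/n)^(nt) = $4,532.48


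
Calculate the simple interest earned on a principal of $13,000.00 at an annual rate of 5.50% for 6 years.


Simple interest formula: I = P × r × t
I = $13,000.00 × 0.055 × 6
I = $4,290.00

I = P × r × t = $4,290.00


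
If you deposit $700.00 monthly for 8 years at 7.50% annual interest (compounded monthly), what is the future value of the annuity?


Future value of an ordinary annuity: FV = PMT × ((1 + r)^n − 1) / r
Monthly rate r = 0.075/12 = 0.00625, n = 96
FV = $700.00 × ((1 + 0.075/12)^96 − 1) / (0.075/12)
FV = $700.00 × 130.995147
FV = $91,696.60

FV = PMT × ((1+r)^n - 1)/r = $91,696.60


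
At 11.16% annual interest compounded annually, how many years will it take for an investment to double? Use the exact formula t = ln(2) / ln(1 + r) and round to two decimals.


Doubling condition: (1 + r)^t = 2
Take ln of both sides: t × ln(1 + r) = ln(2)
t = ln(2) / ln(1 + r)
t = 0.693147 / 0.105800
t = 6.55

t = ln(2) / ln(1 + r) = 6.55 years


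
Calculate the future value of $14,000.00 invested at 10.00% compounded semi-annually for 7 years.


Compound interest formula: A = P(1 + r/n)^(nt)
A = $14,000.00 × (1 + 0.1/2)^(2 × 7)
Growth factor: (1 + 0.1/2)^14 = 1.9799316
A = $14,000.00 × 1.9799316
A = $27,719.04

A = P(1 + r/n)^(nt) = $27,719.04


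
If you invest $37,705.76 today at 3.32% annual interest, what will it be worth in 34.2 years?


Future value formula: FV = PV × (1 + r)^t
FV = $37,705.76 × (1 + 0.0332)^34.2
FV = $37,705.76 × 3.0556696
FV = $115,216.34

FV = PV × (1 + r)^t = $115,216.34


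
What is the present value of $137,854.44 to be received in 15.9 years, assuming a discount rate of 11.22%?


Present value formula: PV = FV / (1 + r)^t
PV = $137,854.44 / (1 + 0.1122)^15.9
PV = $137,854.44 / 5.423854
PV = $25,416.33

PV = FV / (1 + r)^t = $25,416.33


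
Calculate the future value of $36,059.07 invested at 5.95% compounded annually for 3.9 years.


Compound interest formula: A = P(1 + r/n)^(nt)
A = $36,059.07 × (1 + 0.0595/1)^(1 × 3.9)
Growth factor: (1 + 0.0595/1)^3.9 = 1.2528346
A = $36,059.07 × 1.2528346
A = $45,176.05

A = P(1 + r/n)^(nt) = $45,176.05


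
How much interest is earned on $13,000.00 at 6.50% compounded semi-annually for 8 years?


Compound interest earned = final amount − principal.
A = P(1 + r/n)^(nt) = $13,000.00 × (1 + 0.065/2)^(2 × 8) = $21,686.24
Interest = A − P = $21,686.24 − $13,000.00 = $8,686.24

Interest = A - P = $8,686.24


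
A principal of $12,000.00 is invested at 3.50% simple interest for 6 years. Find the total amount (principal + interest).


Total amount formula: A = P(1 + rt) = P + P·r·t
Interest: I = P × r × t = $12,000.00 × 0.035 × 6 = $2,520.00
A = P + I = $12,000.00 + $2,520.00 = $14,520.00

A = P + I = P(1 + rt) = $14,520.00


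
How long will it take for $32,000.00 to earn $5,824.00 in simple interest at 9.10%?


Rearrange the simple interest formula for t:
I = P × r × t  ⇒  t = I / (P × r)
t = $5,824.00 / ($32,000.00 × 0.091)
t = 2

t = I/(P×r) = 2 years


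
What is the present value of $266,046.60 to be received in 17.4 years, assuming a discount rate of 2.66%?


Present value formula: PV = FV / (1 + r)^t
PV = $266,046.60 / (1 + 0.0266)^17.4
PV = $266,046.60 / 1.57899925
PV = $168,490.64

PV = FV / (1 + r)^t = $168,490.64


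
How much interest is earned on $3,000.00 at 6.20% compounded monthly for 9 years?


Compound interest earned = final amount − principal.
A = P(1 + r/n)^(nt) = $3,000.00 × (1 + 0.062/12)^(12 × 9) = $5,234.00
Interest = A − P = $5,234.00 − $3,000.00 = $2,234.00

Interest = A - P = $2,234.00


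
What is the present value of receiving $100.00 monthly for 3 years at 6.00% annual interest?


Present value of an ordinary annuity: PV = PMT × (1 − (1 + r)^(−n)) / r
Monthly rate r = 0.06/12 = 0.005, n = 36
PV = $100.00 × (1 − (1 + 0.06/12)^(−36)) / (0.06/12)
PV = $100.00 × 32.871016
PV = $3,287.10

PV = PMT × (1-(1+r)^(-n))/r = $3,287.10


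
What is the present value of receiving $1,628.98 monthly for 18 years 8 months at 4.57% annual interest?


Present value of an ordinary annuity: PV = PMT × (1 − (1 + r)^(−n)) / r
Monthly rate r = 0.0457/12 ≈ 0.00380833, n = 224
PV = $1,628.98 × (1 − (1 + 0.0457/12)^(−224)) / (0.0457/12)
PV = $1,628.98 × 150.512779
PV = $245,182.31

PV = PMT × (1-(1+r)^(-n))/r = $245,182.31


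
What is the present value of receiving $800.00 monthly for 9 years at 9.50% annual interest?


Present value of an ordinary annuity: PV = PMT × (1 − (1 + r)^(−n)) / r
Monthly rate r = 0.095/12 ≈ 0.00791667, n = 108
PV = $800.00 × (1 − (1 + 0.095/12)^(−108)) / (0.095/12)
PV = $800.00 × 72.414648
PV = $57,931.72

PV = PMT × (1-(1+r)^(-n))/r = $57,931.72


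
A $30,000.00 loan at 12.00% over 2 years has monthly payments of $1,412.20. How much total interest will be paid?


Total paid over the life of the loan = PMT × n.
Total paid = $1,412.20 × 24 = $33,892.80
Total interest = total paid − principal = $33,892.80 − $30,000.00 = $3,892.80

Total interest = (PMT × n) - PV = $3,892.80


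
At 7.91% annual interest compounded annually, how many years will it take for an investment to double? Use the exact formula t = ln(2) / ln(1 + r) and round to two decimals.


Doubling condition: (1 + r)^t = 2
Take ln of both sides: t × ln(1 + r) = ln(2)
t = ln(2) / ln(1 + r)
t = 0.693147 / 0.076127
t = 9.11

t = ln(2) / ln(1 + r) = 9.11 years


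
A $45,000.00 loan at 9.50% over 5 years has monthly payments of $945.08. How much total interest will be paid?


Total paid over the life of the loan = PMT × n.
Total paid = $945.08 × 60 = $56,704.80
Total interest = total paid − principal = $56,704.80 − $45,000.00 = $11,704.80

Total interest = (PMT × n) - PV = $11,704.80


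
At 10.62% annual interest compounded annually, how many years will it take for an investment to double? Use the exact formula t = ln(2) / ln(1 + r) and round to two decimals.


Doubling condition: (1 + r)^t = 2
Take ln of both sides: t × ln(1 + r) = ln(2)
t = ln(2) / ln(1 + r)
t = 0.693147 / 0.100931
t = 6.87

t = ln(2) / ln(1 + r) = 6.87 years


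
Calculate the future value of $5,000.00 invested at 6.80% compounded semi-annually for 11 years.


Compound interest formula: A = P(1 + r/n)^(nt)
A = $5,000.00 × (1 + 0.068/2)^(2 × 11)
Growth factor: (1 + 0.068/2)^22 = 2.0866608
A = $5,000.00 × 2.0866608
A = $10,433.30

A = P(1 + r/n)^(nt) = $10,433.30


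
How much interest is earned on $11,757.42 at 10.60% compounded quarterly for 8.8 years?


Compound interest earned = final amount − principal.
A = P(1 + r/n)^(nt) = $11,757.42 × (1 + 0.106/4)^(4 × 8.8) = $29,522.10
Interest = A − P = $29,522.10 − $11,757.42 = $17,764.68

Interest = A - P = $17,764.68


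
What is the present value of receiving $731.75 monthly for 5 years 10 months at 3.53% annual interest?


Present value of an ordinary annuity: PV = PMT × (1 − (1 + r)^(−n)) / r
Monthly rate r = 0.0353/12 ≈ 0.00294167, n = 70
PV = $731.75 × (1 − (1 + 0.0353/12)^(−70)) / (0.0353/12)
PV = $731.75 × 63.179504
PV = $46,231.60

PV = PMT × (1-(1+r)^(-n))/r = $46,231.60


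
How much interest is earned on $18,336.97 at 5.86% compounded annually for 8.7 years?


Compound interest earned = final amount − principal.
A = P(1 + r/n)^(nt) = $18,336.97 × (1 + 0.0586/1)^(1 × 8.7) = $30,095.05
Interest = A − P = $30,095.05 − $18,336.97 = $11,758.08

Interest = A - P = $11,758.08


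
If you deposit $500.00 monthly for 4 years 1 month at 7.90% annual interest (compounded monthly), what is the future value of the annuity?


Future value of an ordinary annuity: FV = PMT × ((1 + r)^n − 1) / r
Monthly rate r = 0.079/12 ≈ 0.00658333, n = 49
FV = $500.00 × ((1 + 0.079/12)^49 − 1) / (0.079/12)
FV = $500.00 × 57.604716
FV = $28,802.36

FV = PMT × ((1+r)^n - 1)/r = $28,802.36


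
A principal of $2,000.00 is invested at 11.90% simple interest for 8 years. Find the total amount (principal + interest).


Total amount formula: A = P(1 + rt) = P + P·r·t
Interest: I = P × r × t = $2,000.00 × 0.119 × 8 = $1,904.00
A = P + I = $2,000.00 + $1,904.00 = $3,904.00

A = P + I = P(1 + rt) = $3,904.00


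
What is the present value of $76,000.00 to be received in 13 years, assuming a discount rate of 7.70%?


Present value formula: PV = FV / (1 + r)^t
PV = $76,000.00 / (1 + 0.077)^13
PV = $76,000.00 / 2.623035
PV = $28,974.07

PV = FV / (1 + r)^t = $28,974.07


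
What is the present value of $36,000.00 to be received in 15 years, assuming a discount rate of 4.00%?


Present value formula: PV = FV / (1 + r)^t
PV = $36,000.00 / (1 + 0.04)^15
PV = $36,000.00 / 1.800944
PV = $19,989.52

PV = FV / (1 + r)^t = $19,989.52


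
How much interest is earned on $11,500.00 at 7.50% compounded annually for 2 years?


Compound interest earned = final amount − principal.
A = P(1 + r/n)^(nt) = $11,500.00 × (1 + 0.075/1)^(1 × 2) = $13,289.69
Interest = A − P = $13,289.69 − $11,500.00 = $1,789.69

Interest = A - P = $1,789.69


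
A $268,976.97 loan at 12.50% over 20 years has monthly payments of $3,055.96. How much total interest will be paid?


Total paid over the life of the loan = PMT × n.
Total paid = $3,055.96 × 240 = $733,430.40
Total interest = total paid − principal = $733,430.40 − $268,976.97 = $464,453.43

Total interest = (PMT × n) - PV = $464,453.43


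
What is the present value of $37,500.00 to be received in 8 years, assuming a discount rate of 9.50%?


Present value formula: PV = FV / (1 + r)^t
PV = $37,500.00 / (1 + 0.095)^8
PV = $37,500.00 / 2.066869
PV = $18,143.38

PV = FV / (1 + r)^t = $18,143.38


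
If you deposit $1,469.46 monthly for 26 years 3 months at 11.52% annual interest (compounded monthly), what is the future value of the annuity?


Future value of an ordinary annuity: FV = PMT × ((1 + r)^n − 1) / r
Monthly rate r = 0.1152/12 = 0.0096, n = 315
FV = $1,469.46 × ((1 + 0.1152/12)^315 − 1) / (0.1152/12)
FV = $1,469.46 × 2008.210505
FV = $2,950,985.01

FV = PMT × ((1+r)^n - 1)/r = $2,950,985.01


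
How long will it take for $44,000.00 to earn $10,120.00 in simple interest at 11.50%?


Rearrange the simple interest formula for t:
I = P × r × t  ⇒  t = I / (P × r)
t = $10,120.00 / ($44,000.00 × 0.115)
t = 2

t = I/(P×r) = 2 years


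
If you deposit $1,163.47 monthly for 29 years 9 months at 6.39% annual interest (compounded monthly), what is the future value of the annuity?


Future value of an ordinary annuity: FV = PMT × ((1 + r)^n − 1) / r
Monthly rate r = 0.0639/12 = 0.005325, n = 357
FV = $1,163.47 × ((1 + 0.0639/12)^357 − 1) / (0.0639/12)
FV = $1,163.47 × 1062.738129
FV = $1,236,463.93

FV = PMT × ((1+r)^n - 1)/r = $1,236,463.93


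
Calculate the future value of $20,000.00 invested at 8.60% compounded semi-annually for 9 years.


Compound interest formula: A = P(1 + r/n)^(nt)
A = $20,000.00 × (1 + 0.086/2)^(2 × 9)
Growth factor: (1 + 0.086/2)^18 = 2.1336223
A = $20,000.00 × 2.1336223
A = $42,672.45

A = P(1 + r/n)^(nt) = $42,672.45


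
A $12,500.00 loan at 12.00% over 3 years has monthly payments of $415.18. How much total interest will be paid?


Total paid over the life of the loan = PMT × n.
Total paid = $415.18 × 36 = $14,946.48
Total interest = total paid − principal = $14,946.48 − $12,500.00 = $2,446.48

Total interest = (PMT × n) - PV = $2,446.48


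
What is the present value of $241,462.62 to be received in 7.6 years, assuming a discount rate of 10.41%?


Present value formula: PV = FV / (1 + r)^t
PV = $241,462.62 / (1 + 0.1041)^7.6
PV = $241,462.62 / 2.1225793
PV = $113,759.06

PV = FV / (1 + r)^t = $113,759.06


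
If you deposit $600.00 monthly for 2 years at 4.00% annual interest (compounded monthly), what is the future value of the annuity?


Future value of an ordinary annuity: FV = PMT × ((1 + r)^n − 1) / r
Monthly rate r = 0.04/12 ≈ 0.00333333, n = 24
FV = $600.00 × ((1 + 0.04/12)^24 − 1) / (0.04/12)
FV = $600.00 × 24.942888
FV = $14,965.73

FV = PMT × ((1+r)^n - 1)/r = $14,965.73


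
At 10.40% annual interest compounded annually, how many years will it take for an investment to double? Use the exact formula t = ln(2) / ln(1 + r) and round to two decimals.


Doubling condition: (1 + r)^t = 2
Take ln of both sides: t × ln(1 + r) = ln(2)
t = ln(2) / ln(1 + r)
t = 0.693147 / 0.098940
t = 7.01

t = ln(2) / ln(1 + r) = 7.01 years


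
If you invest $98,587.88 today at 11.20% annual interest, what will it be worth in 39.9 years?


Future value formula: FV = PV × (1 + r)^t
FV = $98,587.88 × (1 + 0.112)^39.9
FV = $98,587.88 × 69.1163844
FV = $6,814,037.81

FV = PV × (1 + r)^t = $6,814,037.81


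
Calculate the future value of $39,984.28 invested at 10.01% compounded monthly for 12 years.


Compound interest formula: A = P(1 + r/n)^(nt)
A = $39,984.28 × (1 + 0.1001/12)^(12 × 12)
Growth factor: (1 + 0.1001/12)^144 = 3.307583
A = $39,984.28 × 3.307583
A = $132,251.32

A = P(1 + r/n)^(nt) = $132,251.32


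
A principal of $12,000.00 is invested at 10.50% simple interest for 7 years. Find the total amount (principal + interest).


Total amount formula: A = P(1 + rt) = P + P·r·t
Interest: I = P × r × t = $12,000.00 × 0.105 × 7 = $8,820.00
A = P + I = $12,000.00 + $8,820.00 = $20,820.00

A = P + I = P(1 + rt) = $20,820.00


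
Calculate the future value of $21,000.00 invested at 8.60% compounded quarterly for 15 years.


Compound interest formula: A = P(1 + r/n)^(nt)
A = $21,000.00 × (1 + 0.086/4)^(4 × 15)
Growth factor: (1 + 0.086/4)^60 = 3.5834575
A = $21,000.00 × 3.5834575
A = $75,252.61

A = P(1 + r/n)^(nt) = $75,252.61


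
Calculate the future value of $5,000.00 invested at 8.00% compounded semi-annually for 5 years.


Compound interest formula: A = P(1 + r/n)^(nt)
A = $5,000.00 × (1 + 0.08/2)^(2 × 5)
Growth factor: (1 + 0.08/2)^10 = 1.480244
A = $5,000.00 × 1.480244
A = $7,401.22

A = P(1 + r/n)^(nt) = $7,401.22


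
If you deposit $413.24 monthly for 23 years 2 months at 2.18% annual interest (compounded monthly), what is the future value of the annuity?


Future value of an ordinary annuity: FV = PMT × ((1 + r)^n − 1) / r
Monthly rate r = 0.0218/12 ≈ 0.00181667, n = 278
FV = $413.24 × ((1 + 0.0218/12)^278 − 1) / (0.0218/12)
FV = $413.24 × 361.255981
FV = $149,285.42

FV = PMT × ((1+r)^n - 1)/r = $149,285.42


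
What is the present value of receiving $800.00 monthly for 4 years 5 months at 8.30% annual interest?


Present value of an ordinary annuity: PV = PMT × (1 − (1 + r)^(−n)) / r
Monthly rate r = 0.083/12 ≈ 0.00691667, n = 53
PV = $800.00 × (1 − (1 + 0.083/12)^(−53)) / (0.083/12)
PV = $800.00 × 44.244783
PV = $35,395.83

PV = PMT × (1-(1+r)^(-n))/r = $35,395.83


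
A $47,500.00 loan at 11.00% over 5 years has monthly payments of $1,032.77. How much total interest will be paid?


Total paid over the life of the loan = PMT × n.
Total paid = $1,032.77 × 60 = $61,966.20
Total interest = total paid − principal = $61,966.20 − $47,500.00 = $14,466.20

Total interest = (PMT × n) - PV = $14,466.20


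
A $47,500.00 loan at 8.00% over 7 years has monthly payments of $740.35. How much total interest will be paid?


Total paid over the life of the loan = PMT × n.
Total paid = $740.35 × 84 = $62,189.40
Total interest = total paid − principal = $62,189.40 − $47,500.00 = $14,689.40

Total interest = (PMT × n) - PV = $14,689.40


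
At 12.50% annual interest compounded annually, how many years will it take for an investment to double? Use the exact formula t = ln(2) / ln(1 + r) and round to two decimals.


Doubling condition: (1 + r)^t = 2
Take ln of both sides: t × ln(1 + r) = ln(2)
t = ln(2) / ln(1 + r)
t = 0.693147 / 0.117783
t = 5.88

t = ln(2) / ln(1 + r) = 5.88 years


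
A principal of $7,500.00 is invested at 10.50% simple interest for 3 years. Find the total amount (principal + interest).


Total amount formula: A = P(1 + rt) = P + P·r·t
Interest: I = P × r × t = $7,500.00 × 0.105 × 3 = $2,362.50
A = P + I = $7,500.00 + $2,362.50 = $9,862.50

A = P + I = P(1 + rt) = $9,862.50


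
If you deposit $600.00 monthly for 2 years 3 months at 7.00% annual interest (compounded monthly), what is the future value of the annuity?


Future value of an ordinary annuity: FV = PMT × ((1 + r)^n − 1) / r
Monthly rate r = 0.07/12 ≈ 0.00583333, n = 27
FV = $600.00 × ((1 + 0.07/12)^27 − 1) / (0.07/12)
FV = $600.00 × 29.150610
FV = $17,490.37

FV = PMT × ((1+r)^n - 1)/r = $17,490.37


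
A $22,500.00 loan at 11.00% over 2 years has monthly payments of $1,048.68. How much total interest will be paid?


Total paid over the life of the loan = PMT × n.
Total paid = $1,048.68 × 24 = $25,168.32
Total interest = total paid − principal = $25,168.32 − $22,500.00 = $2,668.32

Total interest = (PMT × n) - PV = $2,668.32


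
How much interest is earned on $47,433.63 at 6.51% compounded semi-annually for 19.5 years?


Compound interest earned = final amount − principal.
A = P(1 + r/n)^(nt) = $47,433.63 × (1 + 0.0651/2)^(2 × 19.5) = $165,431.77
Interest = A − P = $165,431.77 − $47,433.63 = $117,998.14

Interest = A - P = $117,998.14


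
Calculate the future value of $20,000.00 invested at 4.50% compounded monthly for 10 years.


Compound interest formula: A = P(1 + r/n)^(nt)
A = $20,000.00 × (1 + 0.045/12)^(12 × 10)
Growth factor: (1 + 0.045/12)^120 = 1.566993
A = $20,000.00 × 1.566993
A = $31,339.86

A = P(1 + r/n)^(nt) = $31,339.86


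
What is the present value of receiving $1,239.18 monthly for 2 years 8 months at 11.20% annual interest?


Present value of an ordinary annuity: PV = PMT × (1 − (1 + r)^(−n)) / r
Monthly rate r = 0.112/12 ≈ 0.00933333, n = 32
PV = $1,239.18 × (1 − (1 + 0.112/12)^(−32)) / (0.112/12)
PV = $1,239.18 × 27.553406
PV = $34,143.63

PV = PMT × (1-(1+r)^(-n))/r = $34,143.63


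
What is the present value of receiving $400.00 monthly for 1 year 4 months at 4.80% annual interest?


Present value of an ordinary annuity: PV = PMT × (1 − (1 + r)^(−n)) / r
Monthly rate r = 0.048/12 = 0.004, n = 16
PV = $400.00 × (1 − (1 + 0.048/12)^(−16)) / (0.048/12)
PV = $400.00 × 15.468812
PV = $6,187.52

PV = PMT × (1-(1+r)^(-n))/r = $6,187.52


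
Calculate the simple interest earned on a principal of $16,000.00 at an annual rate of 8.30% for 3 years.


Simple interest formula: I = P × r × t
I = $16,000.00 × 0.083 × 3
I = $3,984.00

I = P × r × t = $3,984.00


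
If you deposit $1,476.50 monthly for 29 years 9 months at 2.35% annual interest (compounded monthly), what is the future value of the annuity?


Future value of an ordinary annuity: FV = PMT × ((1 + r)^n − 1) / r
Monthly rate r = 0.0235/12 ≈ 0.00195833, n = 357
FV = $1,476.50 × ((1 + 0.0235/12)^357 − 1) / (0.0235/12)
FV = $1,476.50 × 516.059429
FV = $761,961.75

FV = PMT × ((1+r)^n - 1)/r = $761,961.75


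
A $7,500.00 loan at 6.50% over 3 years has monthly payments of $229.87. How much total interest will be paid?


Total paid over the life of the loan = PMT × n.
Total paid = $229.87 × 36 = $8,275.32
Total interest = total paid − principal = $8,275.32 − $7,500.00 = $775.32

Total interest = (PMT × n) - PV = $775.32
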